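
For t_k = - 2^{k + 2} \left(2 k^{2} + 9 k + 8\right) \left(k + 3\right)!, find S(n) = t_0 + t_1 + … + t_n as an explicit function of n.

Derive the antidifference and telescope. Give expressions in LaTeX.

S(n) = - 2^{n + 3} \left(n + 1\right) \left(n + 4\right)!

t_(k+1)/t_k = 2*(2*k**3 + 21*k**2 + 71*k + 76)/(2*k**2 + 9*k + 8).
A = 2*k + 8, B = 1, C = k**2 + 9*k/2 + 4.
Set up (2*k + 8)·f(k+1) − (1)·f(k) − (k**2 + 9*k/2 + 4) = 0.
d = 1 from the (1,0,2) case.
Solve for f: f(k) = k/2 (degree 1 ≤ 1).
Then R = B(k−1)f/C = k/(2*k**2 + 9*k + 8), so s_k = R(k)·t_k = -2**(k + 2)*k*factorial(k + 3).
Check: Δs_k = -2**(k + 2)*(2*k**2 + 9*k + 8)*factorial(k + 3). ✓
Evaluate: s_(n+1) = -2**(n + 3)*(n + 1)*factorial(n + 4); subtract s_(0) = 0 ⇒ S(n) = -2**(n + 3)*(n + 1)*factorial(n + 4).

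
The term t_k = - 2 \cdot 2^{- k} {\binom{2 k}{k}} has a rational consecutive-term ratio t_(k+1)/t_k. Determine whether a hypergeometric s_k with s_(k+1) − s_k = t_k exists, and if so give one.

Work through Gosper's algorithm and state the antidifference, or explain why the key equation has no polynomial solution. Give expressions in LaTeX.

t_(k+1)/t_k = (2*k + 1)/(k + 1).
Gosper form: A/B · C(k+1)/C(k) with A=2*k + 1, B=k + 1, C=1.
Set up (2*k + 1)·f(k+1) − (k)·f(k) − (1) = 0.
Bound: deg f ≤ -1.
Negative degree bound (-1): no f exists, t_k not Gosper-summable.

not Gosper-summable; s_k does not exist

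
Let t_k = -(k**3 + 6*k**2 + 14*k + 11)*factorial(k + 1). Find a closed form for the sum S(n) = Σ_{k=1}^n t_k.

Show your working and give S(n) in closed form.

S(n) = -n**4*factorial(n) - 8*n**3*factorial(n) - 24*n**2*factorial(n) - 31*n*factorial(n) - 14*factorial(n) + 14

The ratio is (k**4 + 11*k**3 + 47*k**2 + 90*k + 64)/(k**3 + 6*k**2 + 14*k + 11).
Gosper form: A/B · C(k+1)/C(k) with A=k + 2, B=1, C=k**3 + 6*k**2 + 14*k + 11.
Need (k + 2)·f(k+1) − (1)·f(k) = k**3 + 6*k**2 + 14*k + 11.
d = 2 from the (1,0,3) case.
Solve for f: f(k) = k**2 + 3*k + 3 (degree 2 ≤ 2).
Then R = B(k−1)f/C = (k**2 + 3*k + 3)/(k**3 + 6*k**2 + 14*k + 11), so s_k = R(k)·t_k = -(k**2 + 3*k + 3)*factorial(k + 1).
s_(k+1) − s_k = -(k**3 + 6*k**2 + 14*k + 11)*factorial(k + 1) = t_k.
Evaluate: s_(n+1) = -(n**2 + 5*n + 7)*factorial(n + 2); subtract s_(1) = -14 ⇒ S(n) = -n**4*factorial(n) - 8*n**3*factorial(n) - 24*n**2*factorial(n) - 31*n*factorial(n) - 14*factorial(n) + 14.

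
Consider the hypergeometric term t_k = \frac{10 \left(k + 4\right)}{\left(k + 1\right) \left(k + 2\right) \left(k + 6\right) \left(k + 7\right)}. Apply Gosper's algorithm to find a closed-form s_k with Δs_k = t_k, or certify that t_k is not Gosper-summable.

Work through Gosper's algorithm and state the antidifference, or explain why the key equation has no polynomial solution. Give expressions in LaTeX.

t_(k+1)/t_k = (k + 1)*(k + 5)*(k + 6)/((k + 3)*(k + 4)*(k + 8)).
Factor: A=k + 1; B=k + 8; C=k**4 + 16*k**3 + 95*k**2 + 248*k + 240.
Solve (k + 1)·f(k+1) − (k + 7)·f(k) = k**4 + 16*k**3 + 95*k**2 + 248*k + 240.
From deg A=1, deg B=1, deg C=4: d=6.
Solving with deg f ≤ 6: f(k) = k*(k + 2)*(k + 3)*(k + 4)*(k + 5)*(k + 7)/12.
R(k) = B(k−1)·f(k)/C(k) = k*(k + 2)*(k + 7)**2/(12*(k + 4)); s_k = R·t_k = 5*k*(k + 7)/(6*(k**2 + 7*k + 6)).
s_(k+1) − s_k = 10*(k + 4)/(k**4 + 16*k**3 + 83*k**2 + 152*k + 84) = t_k.

s_k = \frac{5 k \left(k + 7\right)}{6 \left(k^{2} + 7 k + 6\right)}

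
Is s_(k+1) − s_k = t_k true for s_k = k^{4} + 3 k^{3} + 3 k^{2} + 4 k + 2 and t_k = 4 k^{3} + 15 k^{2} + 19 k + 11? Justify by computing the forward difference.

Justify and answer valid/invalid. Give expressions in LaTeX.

Valid: the claim telescopes to t_k.

s_(k+1) = k**4 + 7*k**3 + 18*k**2 + 23*k + 13
s_(k+1) − s_k = 4*k**3 + 15*k**2 + 19*k + 11
(s_(k+1) − s_k) − t_k = 0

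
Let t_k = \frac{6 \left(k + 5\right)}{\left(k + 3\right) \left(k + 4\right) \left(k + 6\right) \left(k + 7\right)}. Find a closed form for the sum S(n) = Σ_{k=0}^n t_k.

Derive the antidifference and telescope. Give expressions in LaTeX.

S(n) = \frac{n^{2} + 11 n + 10}{6 \left(n^{2} + 11 n + 28\right)}

Ratio r(k) = (k + 3)*(k + 6)**2/((k + 5)**2*(k + 8)).
So A=k + 3 and B=k + 8, with C=k**2 + 10*k + 25.
f must satisfy (k + 3)·f(k+1) − (k + 7)·f(k) = k**2 + 10*k + 25.
d = 4 from the (1,1,2) case.
Coefficient equations give f(k) = k*(k + 4)*(k + 5)*(k + 9)/36.
R(k) = B(k−1)·f(k)/C(k) = k*(k + 4)*(k + 7)*(k + 9)/(36*(k + 5)); s_k = R·t_k = k*(k + 9)/(6*(k**2 + 9*k + 18)).
Verify: 6*(k + 5)/(k**4 + 20*k**3 + 145*k**2 + 450*k + 504) matches t_k.
Evaluate: s_(n+1) = (n**2 + 11*n + 10)/(6*(n**2 + 11*n + 28)); subtract s_(0) = 0 ⇒ S(n) = (n**2 + 11*n + 10)/(6*(n**2 + 11*n + 28)).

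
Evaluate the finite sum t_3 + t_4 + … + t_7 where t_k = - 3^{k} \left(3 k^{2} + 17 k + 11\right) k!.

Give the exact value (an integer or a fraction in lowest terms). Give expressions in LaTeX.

Step 1: r(k) = 3*(3*k**3 + 26*k**2 + 54*k + 31)/(3*k**2 + 17*k + 11).
Take A(k)=3*k + 3, B(k)=1, C(k)=k**2 + 17*k/3 + 11/3.
Need (3*k + 3)·f(k+1) − (1)·f(k) = k**2 + 17*k/3 + 11/3.
Bound: deg f ≤ 1.
Solving with deg f ≤ 1: f(k) = (k + 4)/3.
R(k) = B(k−1)·f(k)/C(k) = (k + 4)/(3*k**2 + 17*k + 11); s_k = R·t_k = -3**k*(k + 4)*factorial(k).
Check: Δs_k = -3**k*(3*k**2 + 17*k + 11)*factorial(k). ✓
Evaluate s at k=8 and k=3: -3174474240 and -1134; difference -3174473106.

Σ = -3174473106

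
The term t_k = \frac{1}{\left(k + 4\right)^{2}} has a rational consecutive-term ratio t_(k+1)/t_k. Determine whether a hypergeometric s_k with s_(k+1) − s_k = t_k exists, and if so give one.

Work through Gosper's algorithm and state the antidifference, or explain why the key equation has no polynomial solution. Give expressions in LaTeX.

Ratio r(k) = (k + 4)**2/(k + 5)**2.
A = k**2 + 8*k + 16, B = k**2 + 10*k + 25, C = 1.
Key eq: (k**2 + 8*k + 16)·f(k+1) = (k**2 + 8*k + 16)·f(k) + (1).
From deg A=2, deg B=2, deg C=0: d=0.
Write f(k) = c0. Then LHS − RHS = -1, requiring -1 = 0: contradictory. No certificate.

no hypergeometric antidifference exists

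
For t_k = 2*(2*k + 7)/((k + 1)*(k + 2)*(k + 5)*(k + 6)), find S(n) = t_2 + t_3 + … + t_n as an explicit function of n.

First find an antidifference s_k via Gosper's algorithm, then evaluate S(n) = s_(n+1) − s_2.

S(n) = 2*(n**2 + 8*n - 9)/(21*(n**2 + 8*n + 12))

Step 1: r(k) = (k + 1)*(k + 5)*(2*k + 9)/((k + 3)*(k + 7)*(2*k + 7)).
A = k + 1, B = k + 7, C = k**3 + 21*k**2/2 + 73*k/2 + 42.
Need (k + 1)·f(k+1) − (k + 6)·f(k) = k**3 + 21*k**2/2 + 73*k/2 + 42.
d = 5 from the (1,1,3) case.
Solve for f: f(k) = k*(k + 2)*(k + 3)*(k + 4)*(k + 6)/10 (degree 5 ≤ 5).
Then R = B(k−1)f/C = k*(k + 2)*(k + 6)**2/(5*(2*k + 7)), so s_k = R(k)·t_k = 2*k*(k + 6)/(5*(k**2 + 6*k + 5)).
Check: Δs_k = 2*(2*k + 7)/(k**4 + 14*k**3 + 65*k**2 + 112*k + 60). ✓
Σ_(k=2)^n t_k = s_(n+1) − s_(2) = (2*(n**2 + 8*n + 7)/(5*(n**2 + 8*n + 12))) − (32/105), i.e. 2*(n**2 + 8*n - 9)/(21*(n**2 + 8*n + 12)).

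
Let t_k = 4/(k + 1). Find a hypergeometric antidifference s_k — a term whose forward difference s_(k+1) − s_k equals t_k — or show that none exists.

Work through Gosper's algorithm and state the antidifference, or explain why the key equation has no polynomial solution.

none (Gosper's algorithm certifies no s_k)

Compute t_(k+1)/t_k: get (k + 1)/(k + 2).
Take A(k)=k + 1, B(k)=k + 2, C(k)=1.
Set up (k + 1)·f(k+1) − (k + 1)·f(k) − (1) = 0.
deg f ≤ 0 (via 1,1,0).
Generic f = c0 gives residual -1; -1 = 0 cannot hold, so t_k is not Gosper-summable.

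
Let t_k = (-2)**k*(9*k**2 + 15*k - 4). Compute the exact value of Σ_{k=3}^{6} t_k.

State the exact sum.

t_(k+1)/t_k = 2*(-9*k**2 - 33*k - 20)/(9*k**2 + 15*k - 4).
Take A(k)=-2, B(k)=1, C(k)=k**2 + 5*k/3 - 4/9.
Key eq: (-2)·f(k+1) = (1)·f(k) + (k**2 + 5*k/3 - 4/9).
From deg A=0, deg B=0, deg C=2: d=2.
Match coefficients ⇒ f(k) = -(k - 1)*(3*k + 4)/9.
So s_k = (B(k−1)f/C)·t_k = (-(k - 1)*(3*k + 4)/(9*k**2 + 15*k - 4))·t_k = (-2)**k*(-3*k**2 - k + 4).
Verify: (-2)**k*(9*k**2 + 15*k - 4) matches t_k.
Evaluate s at k=7 and k=3: 19200 and 208; difference 18992.

Σ = 18992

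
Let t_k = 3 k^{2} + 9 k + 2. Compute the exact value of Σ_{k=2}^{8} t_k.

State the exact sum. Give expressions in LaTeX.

Compute t_(k+1)/t_k: get (3*k**2 + 15*k + 14)/(3*k**2 + 9*k + 2).
Factor: A=1; B=1; C=k**2 + 3*k + 2/3.
Set up (1)·f(k+1) − (1)·f(k) − (k**2 + 3*k + 2/3) = 0.
Degrees (0,0,2) ⇒ d ≤ 3.
Solving with deg f ≤ 3: f(k) = k*(k**2 + 3*k - 2)/3.
Certificate R = B(k−1)f/C = k*(k**2 + 3*k - 2)/(3*k**2 + 9*k + 2) gives s_k = k*(k**2 + 3*k - 2).
s_(k+1) − s_k = 3*k**2 + 9*k + 2 = t_k.
Sum = s_(9) − s_(2); s_(9) = 954, s_(2) = 16 ⇒ 938.

Σ = 938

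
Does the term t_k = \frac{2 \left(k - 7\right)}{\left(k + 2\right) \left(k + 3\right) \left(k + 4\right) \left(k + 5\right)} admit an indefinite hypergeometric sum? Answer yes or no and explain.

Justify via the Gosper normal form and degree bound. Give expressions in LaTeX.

Yes. s_k = \frac{k \left(- k^{2} - 9 k - 32\right)}{6 \left(k + 2\right) \left(k + 3\right) \left(k + 4\right)}.

Compute t_(k+1)/t_k: get (k - 6)*(k + 2)/((k - 7)*(k + 6)).
A = k + 2, B = k + 6, C = k - 7.
Key eq: (k + 2)·f(k+1) = (k + 5)·f(k) + (k - 7).
From deg A=1, deg B=1, deg C=1: d=3.
Solving with deg f ≤ 3: f(k) = -k*(k**2 + 9*k + 32)/12.
So s_k = (B(k−1)f/C)·t_k = (-k*(k + 5)*(k**2 + 9*k + 32)/(12*(k - 7)))·t_k = k*(-k**2 - 9*k - 32)/(6*(k + 2)*(k + 3)*(k + 4)).
Verify: 2*(k - 7)/(k**4 + 14*k**3 + 71*k**2 + 154*k + 120) matches t_k.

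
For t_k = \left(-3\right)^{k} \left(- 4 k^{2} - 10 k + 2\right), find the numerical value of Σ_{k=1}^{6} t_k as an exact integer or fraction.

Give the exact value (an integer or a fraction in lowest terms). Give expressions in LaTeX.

t_(k+1)/t_k = 3*(-2*k**2 - 9*k - 6)/(2*k**2 + 5*k - 1).
Normal form (A,B,C) = (-3, 1, k**2 + 5*k/2 - 1/2).
Solve (-3)·f(k+1) − (1)·f(k) = k**2 + 5*k/2 - 1/2.
Degrees (0,0,2) ⇒ d ≤ 2.
A polynomial solution: f(k) = -(k - 1)*(k + 2)/4.
Get s_k = R·t_k = (-3)**k*(k**2 + k - 2) with R(k) = B(k−1)f(k)/C(k) = -(k - 1)*(k + 2)/(2*(2*k**2 + 5*k - 1)).
Verify: (-3)**k*(-4*k**2 - 10*k + 2) matches t_k.
Telescoping: Σ = s_(7) − s_(1) = -118098 − (0) = -118098.

Σ = -118098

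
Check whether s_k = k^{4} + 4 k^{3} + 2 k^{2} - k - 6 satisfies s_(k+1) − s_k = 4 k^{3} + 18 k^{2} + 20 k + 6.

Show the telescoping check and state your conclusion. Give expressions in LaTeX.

Valid — Δs_k = t_k.

s_(k+1) = k*(k**3 + 8*k**2 + 20*k + 19)
s_(k+1) − s_k = 4*k**3 + 18*k**2 + 20*k + 6
(s_(k+1) − s_k) − t_k = 0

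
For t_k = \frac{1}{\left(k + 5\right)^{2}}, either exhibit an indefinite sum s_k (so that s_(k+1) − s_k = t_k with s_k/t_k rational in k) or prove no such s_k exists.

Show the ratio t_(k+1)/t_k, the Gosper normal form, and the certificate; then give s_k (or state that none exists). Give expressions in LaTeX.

no hypergeometric antidifference exists

Compute t_(k+1)/t_k: get (k + 5)**2/(k + 6)**2.
Take A(k)=k**2 + 10*k + 25, B(k)=k**2 + 12*k + 36, C(k)=1.
Need (k**2 + 10*k + 25)·f(k+1) − (k**2 + 10*k + 25)·f(k) = 1.
Degrees (2,2,0) ⇒ d ≤ 0.
Put f(k) = c0: A·f(k+1) − B(k−1)·f(k) − C = -1; need -1 = 0 — inconsistent ⇒ no f, not summable.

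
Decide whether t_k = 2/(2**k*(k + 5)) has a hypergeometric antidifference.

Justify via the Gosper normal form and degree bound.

The ratio is (k + 5)/(2*(k + 6)).
Normal form (A,B,C) = (k/2 + 5/2, k + 6, 1).
f must satisfy (k/2 + 5/2)·f(k+1) − (k + 5)·f(k) = 1.
d = -1 from the (1,1,0) case.
Bound -1 < 0, so the key equation has no polynomial solution.

No. Not Gosper-summable.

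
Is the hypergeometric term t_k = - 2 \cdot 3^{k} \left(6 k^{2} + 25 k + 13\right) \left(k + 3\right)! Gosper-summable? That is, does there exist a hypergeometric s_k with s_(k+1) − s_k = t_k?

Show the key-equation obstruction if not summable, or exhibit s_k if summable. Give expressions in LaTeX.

Yes. s_k = - 2 \cdot 3^{k} \left(2 k - 1\right) \left(k + 3\right)!.

The ratio is 3*(6*k**3 + 61*k**2 + 192*k + 176)/(6*k**2 + 25*k + 13).
Normal form (A,B,C) = (3*k + 12, 1, k**2 + 25*k/6 + 13/6).
Key eq: (3*k + 12)·f(k+1) = (1)·f(k) + (k**2 + 25*k/6 + 13/6).
Bound: deg f ≤ 1.
Solving with deg f ≤ 1: f(k) = (2*k - 1)/6.
So s_k = (B(k−1)f/C)·t_k = ((2*k - 1)/(6*k**2 + 25*k + 13))·t_k = -2*3**k*(2*k - 1)*factorial(k + 3).
Check: Δs_k = -2*3**k*(6*k**2 + 25*k + 13)*factorial(k + 3). ✓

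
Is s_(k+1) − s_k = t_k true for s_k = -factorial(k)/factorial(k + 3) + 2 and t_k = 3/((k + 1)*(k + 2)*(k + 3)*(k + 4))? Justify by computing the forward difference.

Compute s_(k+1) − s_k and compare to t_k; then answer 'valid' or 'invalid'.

s_(k+1) = -factorial(k + 1)/factorial(k + 4) + 2
s_(k+1) − s_k = 3/((k + 1)*(k + 2)*(k + 3)*(k + 4))
(s_(k+1) − s_k) − t_k = 0

valid; difference matches t_k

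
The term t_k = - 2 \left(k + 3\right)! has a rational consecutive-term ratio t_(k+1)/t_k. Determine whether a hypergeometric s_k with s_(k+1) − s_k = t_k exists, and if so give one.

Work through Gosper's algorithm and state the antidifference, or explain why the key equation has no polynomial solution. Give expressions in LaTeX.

not Gosper-summable; s_k does not exist

r(k) = k + 4 after simplifying.
Normal form (A,B,C) = (k + 4, 1, 1).
Solve (k + 4)·f(k+1) − (1)·f(k) = 1.
From deg A=1, deg B=0, deg C=0: d=-1.
deg f ≤ -1 is impossible — no certificate.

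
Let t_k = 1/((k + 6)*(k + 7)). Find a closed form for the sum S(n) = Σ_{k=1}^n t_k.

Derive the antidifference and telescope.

The ratio is (k + 6)/(k + 8).
Factor: A=k + 6; B=k + 8; C=1.
f must satisfy (k + 6)·f(k+1) − (k + 7)·f(k) = 1.
From deg A=1, deg B=1, deg C=0: d=1.
Coefficient equations give f(k) = k/6.
So s_k = (B(k−1)f/C)·t_k = (k*(k + 7)/6)·t_k = k/(6*(k + 6)).
Δs = 1/(k**2 + 13*k + 42), as required.
Telescope: S(n) = s_(n+1) − s_(1) = (n + 1)/(6*(n + 7)) − (1/42) = n/(7*(n + 7)).

S(n) = n/(7*(n + 7))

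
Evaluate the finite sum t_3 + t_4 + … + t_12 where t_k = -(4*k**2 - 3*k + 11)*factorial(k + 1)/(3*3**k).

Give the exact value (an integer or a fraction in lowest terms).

Step 1: r(k) = (k + 2)*(-3*k + 4*(k + 1)**2 + 8)/(3*(4*k**2 - 3*k + 11)).
Normal form (A,B,C) = (k/3 + 2/3, 1, k**2 - 3*k/4 + 11/4).
Solve (k/3 + 2/3)·f(k+1) − (1)·f(k) = k**2 - 3*k/4 + 11/4.
d = 1 from the (1,0,2) case.
Coefficient equations give f(k) = 3*(4*k - 3)/4.
Get s_k = R·t_k = -(4*k - 3)*factorial(k + 1)/3**k with R(k) = B(k−1)f(k)/C(k) = 3*(4*k - 3)/(4*k**2 - 3*k + 11).
Check: Δs_k = -(4*k**2 - 3*k + 11)*factorial(k + 1)/(3*3**k). ✓
Telescoping: Σ = s_(13) − s_(3) = -17579161600/6561 − (-8) = -17579109112/6561.

Σ = -17579109112/6561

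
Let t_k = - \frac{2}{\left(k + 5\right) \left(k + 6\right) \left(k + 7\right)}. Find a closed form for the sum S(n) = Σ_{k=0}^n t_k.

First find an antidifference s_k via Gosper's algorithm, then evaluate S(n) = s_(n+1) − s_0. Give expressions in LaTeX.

S(n) = \frac{- n^{2} - 13 n - 12}{30 \left(n^{2} + 13 n + 42\right)}

Compute t_(k+1)/t_k: get (k + 5)/(k + 8).
Normal form (A,B,C) = (k + 5, k + 8, 1).
f must satisfy (k + 5)·f(k+1) − (k + 7)·f(k) = 1.
From deg A=1, deg B=1, deg C=0: d=2.
Coefficient equations give f(k) = k*(k + 11)/60.
So s_k = (B(k−1)f/C)·t_k = (k*(k + 7)*(k + 11)/60)·t_k = k*(-k - 11)/(30*(k + 5)*(k + 6)).
s_(k+1) − s_k = -2/(k**3 + 18*k**2 + 107*k + 210) = t_k.
s_(n+1) = (-n**2 - 13*n - 12)/(30*(n**2 + 13*n + 42)) and s_(0) = 0, so S(n) = (-n**2 - 13*n - 12)/(30*(n**2 + 13*n + 42)).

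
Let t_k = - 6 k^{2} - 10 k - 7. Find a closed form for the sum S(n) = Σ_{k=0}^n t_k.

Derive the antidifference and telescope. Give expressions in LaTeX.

t_(k+1)/t_k = (6*k**2 + 22*k + 23)/(6*k**2 + 10*k + 7).
So A=1 and B=1, with C=k**2 + 5*k/3 + 7/6.
Need (1)·f(k+1) − (1)·f(k) = k**2 + 5*k/3 + 7/6.
deg f ≤ 3 (via 0,0,2).
Solving with deg f ≤ 3: f(k) = k*(2*k**2 + 2*k + 3)/6.
Then R = B(k−1)f/C = k*(2*k**2 + 2*k + 3)/(6*k**2 + 10*k + 7), so s_k = R(k)·t_k = k*(-2*k**2 - 2*k - 3).
Check: Δs_k = -6*k**2 - 10*k - 7. ✓
Telescope: S(n) = s_(n+1) − s_(0) = -2*n**3 - 8*n**2 - 13*n - 7 − (0) = -2*n**3 - 8*n**2 - 13*n - 7.

S(n) = - 2 n^{3} - 8 n^{2} - 13 n - 7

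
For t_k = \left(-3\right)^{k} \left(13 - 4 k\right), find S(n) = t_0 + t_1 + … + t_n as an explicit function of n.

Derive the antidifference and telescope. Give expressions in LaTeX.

Ratio r(k) = 3*(9 - 4*k)/(4*k - 13).
A = -3, B = 1, C = k - 13/4.
Solve (-3)·f(k+1) − (1)·f(k) = k - 13/4.
Bound: deg f ≤ 1.
Solve for f: f(k) = -(k - 4)/4 (degree 1 ≤ 1).
R(k) = B(k−1)·f(k)/C(k) = -(k - 4)/(4*k - 13); s_k = R·t_k = (-3)**k*(k - 4).
s_(k+1) − s_k = (-3)**k*(13 - 4*k) = t_k.
Evaluate: s_(n+1) = (-3)**(n + 1)*(n - 3); subtract s_(0) = -4 ⇒ S(n) = (-3)**(n + 1)*n + (-3)**(n + 2) + 4.

S(n) = \left(-3\right)^{n + 1} n + \left(-3\right)^{n + 2} + 4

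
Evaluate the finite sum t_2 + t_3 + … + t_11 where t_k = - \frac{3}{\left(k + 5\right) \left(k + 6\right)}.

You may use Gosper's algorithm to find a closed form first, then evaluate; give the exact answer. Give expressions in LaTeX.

Σ = -30/119

The ratio is (k + 5)/(k + 7).
Factor: A=k + 5; B=k + 7; C=1.
f must satisfy (k + 5)·f(k+1) − (k + 6)·f(k) = 1.
d = 1 from the (1,1,0) case.
Match coefficients ⇒ f(k) = k/5.
Certificate R = B(k−1)f/C = k*(k + 6)/5 gives s_k = -3*k/(5*k + 25).
Δs = -3/(k**2 + 11*k + 30), as required.
Telescoping: Σ = s_(12) − s_(2) = -36/85 − (-6/35) = -30/119.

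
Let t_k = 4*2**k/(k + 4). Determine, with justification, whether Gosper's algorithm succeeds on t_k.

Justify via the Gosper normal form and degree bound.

No — key equation has no polynomial f.

Step 1: r(k) = 2*(k + 4)/(k + 5).
Take A(k)=2*k + 8, B(k)=k + 5, C(k)=1.
Set up (2*k + 8)·f(k+1) − (k + 4)·f(k) − (1) = 0.
Degrees (1,1,0) ⇒ d ≤ -1.
Negative degree bound (-1): no f exists, t_k not Gosper-summable.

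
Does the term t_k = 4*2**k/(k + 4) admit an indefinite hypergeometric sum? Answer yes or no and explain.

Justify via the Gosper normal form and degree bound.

No — t_k has no hypergeometric antidifference.

The ratio is 2*(k + 4)/(k + 5).
Normal form (A,B,C) = (2*k + 8, k + 5, 1).
Key eq: (2*k + 8)·f(k+1) = (k + 4)·f(k) + (1).
deg f ≤ -1 (via 1,1,0).
Bound -1 < 0, so the key equation has no polynomial solution.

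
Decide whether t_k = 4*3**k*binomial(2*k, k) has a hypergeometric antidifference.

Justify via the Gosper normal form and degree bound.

No — key equation has no polynomial f.

Ratio r(k) = 6*(2*k + 1)/(k + 1).
Take A(k)=12*k + 6, B(k)=k + 1, C(k)=1.
Set up (12*k + 6)·f(k+1) − (k)·f(k) − (1) = 0.
From deg A=1, deg B=1, deg C=0: d=-1.
deg f ≤ -1 is impossible — no certificate.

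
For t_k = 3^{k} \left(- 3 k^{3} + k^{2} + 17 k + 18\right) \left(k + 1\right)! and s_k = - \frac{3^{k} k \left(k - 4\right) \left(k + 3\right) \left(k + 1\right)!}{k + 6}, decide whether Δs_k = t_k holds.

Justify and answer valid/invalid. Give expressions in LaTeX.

s_(k+1) = -3**(k + 1)*(k - 3)*(k + 1)*(k + 4)*factorial(k + 2)/(k + 7)
s_(k+1) − s_k = -3**k*(3*k**5 + 29*k**4 + 45*k**3 - 209*k**2 - 600*k - 432)*factorial(k + 1)/((k + 6)*(k + 7))
(s_(k+1) − s_k) − t_k = 3**(k + 1)*(3*k**4 + 17*k**3 - 24*k**2 - 116*k - 108)*factorial(k + 1)/((k + 6)*(k + 7))

Invalid: residual \frac{3^{k + 1} \left(3 k^{4} + 17 k^{3} - 24 k^{2} - 116 k - 108\right) \left(k + 1\right)!}{\left(k + 6\right) \left(k + 7\right)} ≠ 0.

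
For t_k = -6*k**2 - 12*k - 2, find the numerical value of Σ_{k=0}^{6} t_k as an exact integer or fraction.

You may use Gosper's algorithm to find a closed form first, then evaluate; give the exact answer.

The ratio is (3*k**2 + 12*k + 10)/(3*k**2 + 6*k + 1).
So A=1 and B=1, with C=k**2 + 2*k + 1/3.
Solve (1)·f(k+1) − (1)·f(k) = k**2 + 2*k + 1/3.
deg f ≤ 3 (via 0,0,2).
Solving with deg f ≤ 3: f(k) = k*(2*k**2 + 3*k - 3)/6.
Then R = B(k−1)f/C = k*(2*k**2 + 3*k - 3)/(2*(3*k**2 + 6*k + 1)), so s_k = R(k)·t_k = k*(-2*k**2 - 3*k + 3).
Check: Δs_k = -6*k**2 - 12*k - 2. ✓
Σ_(k=0)^(6) t_k = s_(7) − s_(0) = -812 − (0) = -812.

Σ = -812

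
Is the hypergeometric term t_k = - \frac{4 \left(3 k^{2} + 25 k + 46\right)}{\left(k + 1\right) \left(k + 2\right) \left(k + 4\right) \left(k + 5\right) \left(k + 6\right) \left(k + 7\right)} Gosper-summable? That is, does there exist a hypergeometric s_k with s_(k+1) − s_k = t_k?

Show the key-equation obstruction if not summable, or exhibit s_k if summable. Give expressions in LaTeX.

t_(k+1)/t_k = (k + 1)*(k + 4)*(25*k + 3*(k + 1)**2 + 71)/((k + 3)*(k + 8)*(3*k**2 + 25*k + 46)).
Gosper form: A/B · C(k+1)/C(k) with A=k + 1, B=k + 8, C=k**3 + 34*k**2/3 + 121*k/3 + 46.
Need (k + 1)·f(k+1) − (k + 7)·f(k) = k**3 + 34*k**2/3 + 121*k/3 + 46.
From deg A=1, deg B=1, deg C=3: d=6.
Solving with deg f ≤ 6: f(k) = k*(k + 2)*(k + 3)*(k + 5)*(k**2 + 11*k + 34)/72.
Then R = B(k−1)f/C = k*(k + 2)*(k + 5)*(k + 7)*(k**2 + 11*k + 34)/(24*(3*k**2 + 25*k + 46)), so s_k = R(k)·t_k = k*(-k**2 - 11*k - 34)/(6*(k**3 + 11*k**2 + 34*k + 24)).
Verify: 4*(-3*k**2 - 25*k - 46)/(k**6 + 25*k**5 + 247*k**4 + 1219*k**3 + 3112*k**2 + 3796*k + 1680) matches t_k.

Yes. s_k = \frac{k \left(- k^{2} - 11 k - 34\right)}{6 \left(k^{3} + 11 k^{2} + 34 k + 24\right)}.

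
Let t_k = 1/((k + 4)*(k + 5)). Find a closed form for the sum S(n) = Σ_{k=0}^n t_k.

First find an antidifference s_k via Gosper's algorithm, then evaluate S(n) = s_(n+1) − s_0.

S(n) = (n + 1)/(4*(n + 5))

The ratio is (k + 4)/(k + 6).
Normal form (A,B,C) = (k + 4, k + 6, 1).
Solve (k + 4)·f(k+1) − (k + 5)·f(k) = 1.
d = 1 from the (1,1,0) case.
Solving with deg f ≤ 1: f(k) = k/4.
Then R = B(k−1)f/C = k*(k + 5)/4, so s_k = R(k)·t_k = k/(4*(k + 4)).
Check: Δs_k = 1/(k**2 + 9*k + 20). ✓
Telescope: S(n) = s_(n+1) − s_(0) = (n + 1)/(4*(n + 5)) − (0) = (n + 1)/(4*(n + 5)).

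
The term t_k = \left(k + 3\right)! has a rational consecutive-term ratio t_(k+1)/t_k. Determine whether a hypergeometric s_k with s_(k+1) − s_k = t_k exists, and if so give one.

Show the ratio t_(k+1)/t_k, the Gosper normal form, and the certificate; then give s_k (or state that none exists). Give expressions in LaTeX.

The ratio is k + 4.
Normal form (A,B,C) = (k + 4, 1, 1).
Need (k + 4)·f(k+1) − (1)·f(k) = 1.
deg f ≤ -1 (via 1,0,0).
deg f ≤ -1 is impossible — no certificate.

not Gosper-summable; s_k does not exist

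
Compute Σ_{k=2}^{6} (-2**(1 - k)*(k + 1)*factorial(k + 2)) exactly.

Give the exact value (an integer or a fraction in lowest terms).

t_(k+1)/t_k = (k + 2)*(k + 3)/(2*(k + 1)).
Normal form (A,B,C) = (k/2 + 3/2, 1, k + 1).
Set up (k/2 + 3/2)·f(k+1) − (1)·f(k) − (k + 1) = 0.
Bound: deg f ≤ 0.
A polynomial solution: f(k) = 2.
Certificate R = B(k−1)f/C = 2/(k + 1) gives s_k = -2**(2 - k)*factorial(k + 2).
Check: Δs_k = -2**(1 - k)*(k + 1)*factorial(k + 2). ✓
Σ_(k=2)^(6) t_k = s_(7) − s_(2) = -11340 − (-24) = -11316.

Σ = -11316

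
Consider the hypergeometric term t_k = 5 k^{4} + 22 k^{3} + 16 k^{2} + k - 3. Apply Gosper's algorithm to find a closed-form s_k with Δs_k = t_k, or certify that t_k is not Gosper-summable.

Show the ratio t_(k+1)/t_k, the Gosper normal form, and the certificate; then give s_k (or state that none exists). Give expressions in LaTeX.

s_k = k \left(k^{4} + 3 k^{3} - 4 k^{2} - 2 k - 1\right)

The ratio is (5*k**4 + 42*k**3 + 112*k**2 + 119*k + 41)/(5*k**4 + 22*k**3 + 16*k**2 + k - 3).
So A=1 and B=1, with C=k**4 + 22*k**3/5 + 16*k**2/5 + k/5 - 3/5.
Key eq: (1)·f(k+1) = (1)·f(k) + (k**4 + 22*k**3/5 + 16*k**2/5 + k/5 - 3/5).
d = 5 from the (0,0,4) case.
Match coefficients ⇒ f(k) = k*(k**4 + 3*k**3 - 4*k**2 - 2*k - 1)/5.
R(k) = B(k−1)·f(k)/C(k) = k*(k**4 + 3*k**3 - 4*k**2 - 2*k - 1)/(5*k**4 + 22*k**3 + 16*k**2 + k - 3); s_k = R·t_k = k*(k**4 + 3*k**3 - 4*k**2 - 2*k - 1).
Δs = 5*k**4 + 22*k**3 + 16*k**2 + k - 3, as required.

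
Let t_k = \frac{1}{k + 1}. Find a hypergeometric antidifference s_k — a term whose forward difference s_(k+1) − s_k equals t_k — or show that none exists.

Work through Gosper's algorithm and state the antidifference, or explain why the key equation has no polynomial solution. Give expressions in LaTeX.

The ratio is (k + 1)/(k + 2).
Take A(k)=k + 1, B(k)=k + 2, C(k)=1.
Need (k + 1)·f(k+1) − (k + 1)·f(k) = 1.
Degrees (1,1,0) ⇒ d ≤ 0.
Generic f = c0 gives residual -1; -1 = 0 cannot hold, so t_k is not Gosper-summable.

none — t_k is not Gosper-summable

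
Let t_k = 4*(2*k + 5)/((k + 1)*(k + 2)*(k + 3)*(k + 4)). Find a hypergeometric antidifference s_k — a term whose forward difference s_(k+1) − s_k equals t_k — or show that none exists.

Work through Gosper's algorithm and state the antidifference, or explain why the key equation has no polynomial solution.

Compute t_(k+1)/t_k: get (k + 1)*(2*k + 7)/((k + 5)*(2*k + 5)).
A = k + 1, B = k + 5, C = k + 5/2.
Need (k + 1)·f(k+1) − (k + 4)·f(k) = k + 5/2.
From deg A=1, deg B=1, deg C=1: d=3.
Solving with deg f ≤ 3: f(k) = k*(k + 2)*(k + 4)/6.
Then R = B(k−1)f/C = k*(k + 2)*(k + 4)**2/(3*(2*k + 5)), so s_k = R(k)·t_k = 4*k*(k + 4)/(3*(k**2 + 4*k + 3)).
Verify: 4*(2*k + 5)/(k**4 + 10*k**3 + 35*k**2 + 50*k + 24) matches t_k.

s_k = 4*k*(k + 4)/(3*(k**2 + 4*k + 3))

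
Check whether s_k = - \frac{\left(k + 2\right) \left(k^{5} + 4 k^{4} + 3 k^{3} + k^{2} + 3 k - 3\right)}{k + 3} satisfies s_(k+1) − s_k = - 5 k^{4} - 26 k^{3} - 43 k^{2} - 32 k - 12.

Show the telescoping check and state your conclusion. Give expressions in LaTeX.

s_(k+1) = (-k**6 - 12*k**5 - 56*k**4 - 131*k**3 - 167*k**2 - 114*k - 27)/(k + 4)
s_(k+1) − s_k = (-5*k**6 - 57*k**5 - 248*k**4 - 527*k**3 - 592*k**2 - 363*k - 105)/(k**2 + 7*k + 12)
(s_(k+1) − s_k) − t_k = (4*k**5 + 37*k**4 + 118*k**3 + 160*k**2 + 105*k + 39)/(k**2 + 7*k + 12)

Invalid: residual \frac{4 k^{5} + 37 k^{4} + 118 k^{3} + 160 k^{2} + 105 k + 39}{k^{2} + 7 k + 12} ≠ 0.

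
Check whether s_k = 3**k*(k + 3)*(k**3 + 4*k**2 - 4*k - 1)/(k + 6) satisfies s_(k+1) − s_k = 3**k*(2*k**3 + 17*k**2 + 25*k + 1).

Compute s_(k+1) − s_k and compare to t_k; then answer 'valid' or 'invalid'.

s_(k+1) = 3**(k + 1)*k*(k**3 + 11*k**2 + 35*k + 28)/(k + 7)
s_(k+1) − s_k = 3**k*(2*k**5 + 37*k**4 + 246*k**3 + 671*k**2 + 598*k + 21)/(k**2 + 13*k + 42)
(s_(k+1) − s_k) − t_k = 3**(k + 1)*(-2*k**4 - 28*k**3 - 123*k**2 - 155*k - 7)/(k**2 + 13*k + 42)

Invalid: residual 3**(k + 1)*(-2*k**4 - 28*k**3 - 123*k**2 - 155*k - 7)/(k**2 + 13*k + 42) ≠ 0.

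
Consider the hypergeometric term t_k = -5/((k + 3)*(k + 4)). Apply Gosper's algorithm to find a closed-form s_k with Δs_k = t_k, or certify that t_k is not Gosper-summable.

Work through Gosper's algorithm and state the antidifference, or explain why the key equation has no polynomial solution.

s_k = -5*k/(3*k + 9)

Compute t_(k+1)/t_k: get (k + 3)/(k + 5).
Normal form (A,B,C) = (k + 3, k + 5, 1).
Need (k + 3)·f(k+1) − (k + 4)·f(k) = 1.
deg f ≤ 1 (via 1,1,0).
Solve for f: f(k) = k/3 (degree 1 ≤ 1).
Get s_k = R·t_k = -5*k/(3*k + 9) with R(k) = B(k−1)f(k)/C(k) = k*(k + 4)/3.
Check: Δs_k = -5/(k**2 + 7*k + 12). ✓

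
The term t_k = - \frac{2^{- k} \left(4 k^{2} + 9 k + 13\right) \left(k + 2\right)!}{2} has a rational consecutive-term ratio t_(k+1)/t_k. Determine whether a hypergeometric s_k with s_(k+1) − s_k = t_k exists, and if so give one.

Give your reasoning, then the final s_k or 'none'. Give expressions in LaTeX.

Compute t_(k+1)/t_k: get (k + 3)*(9*k + 4*(k + 1)**2 + 22)/(2*(4*k**2 + 9*k + 13)).
A = k/2 + 3/2, B = 1, C = k**2 + 9*k/4 + 13/4.
Solve (k/2 + 3/2)·f(k+1) − (1)·f(k) = k**2 + 9*k/4 + 13/4.
d = 1 from the (1,0,2) case.
A polynomial solution: f(k) = (4*k + 1)/2.
Then R = B(k−1)f/C = 2*(4*k + 1)/(4*k**2 + 9*k + 13), so s_k = R(k)·t_k = -(4*k + 1)*factorial(k + 2)/2**k.
Check: Δs_k = -(4*k**2 + 9*k + 13)*factorial(k + 2)/(2*2**k). ✓

s_k = - 2^{- k} \left(4 k + 1\right) \left(k + 2\right)!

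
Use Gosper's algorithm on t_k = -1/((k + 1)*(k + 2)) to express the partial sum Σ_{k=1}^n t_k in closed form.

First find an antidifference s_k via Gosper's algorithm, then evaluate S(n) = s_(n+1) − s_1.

S(n) = -n/(2*n + 4)

The ratio is (k + 1)/(k + 3).
Take A(k)=k + 1, B(k)=k + 3, C(k)=1.
Key eq: (k + 1)·f(k+1) = (k + 2)·f(k) + (1).
d = 1 from the (1,1,0) case.
A polynomial solution: f(k) = k.
Then R = B(k−1)f/C = k*(k + 2), so s_k = R(k)·t_k = -k/(k + 1).
s_(k+1) − s_k = -1/(k**2 + 3*k + 2) = t_k.
Σ_(k=1)^n t_k = s_(n+1) − s_(1) = ((-n - 1)/(n + 2)) − (-1/2), i.e. -n/(2*n + 4).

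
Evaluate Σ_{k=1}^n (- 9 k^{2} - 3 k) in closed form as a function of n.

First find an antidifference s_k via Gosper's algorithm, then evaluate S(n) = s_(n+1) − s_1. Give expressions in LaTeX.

S(n) = 3 n \left(- n^{2} - 2 n - 1\right)

The ratio is (k + 3*(k + 1)**2 + 1)/(k*(3*k + 1)).
Factor: A=1; B=1; C=k**2 + k/3.
Need (1)·f(k+1) − (1)·f(k) = k**2 + k/3.
From deg A=0, deg B=0, deg C=2: d=3.
Solving with deg f ≤ 3: f(k) = k**2*(k - 1)/3.
So s_k = (B(k−1)f/C)·t_k = (k*(k - 1)/(3*k + 1))·t_k = 3*k**2*(1 - k).
s_(k+1) − s_k = 3*k*(-3*k - 1) = t_k.
Telescope: S(n) = s_(n+1) − s_(1) = 3*n*(-n**2 - 2*n - 1) − (0) = 3*n*(-n**2 - 2*n - 1).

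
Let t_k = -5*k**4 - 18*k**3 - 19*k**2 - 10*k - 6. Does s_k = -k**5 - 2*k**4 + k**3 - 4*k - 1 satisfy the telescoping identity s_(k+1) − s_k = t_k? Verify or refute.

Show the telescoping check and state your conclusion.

valid (s_(k+1) − s_k reduces to t_k)

s_(k+1) = -4*k - (k + 1)**5 - 2*(k + 1)**4 + (k + 1)**3 - 5
s_(k+1) − s_k = -5*k**4 - 18*k**3 - 19*k**2 - 10*k - 6
(s_(k+1) − s_k) − t_k = 0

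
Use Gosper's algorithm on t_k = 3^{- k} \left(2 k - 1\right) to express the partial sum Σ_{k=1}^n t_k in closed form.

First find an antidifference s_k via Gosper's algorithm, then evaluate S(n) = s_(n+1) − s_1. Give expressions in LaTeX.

S(n) = 3^{- n} \left(3^{n} - n - 1\right)

t_(k+1)/t_k = (2*k + 1)/(3*(2*k - 1)).
Gosper form: A/B · C(k+1)/C(k) with A=1/3, B=1, C=k - 1/2.
f must satisfy (1/3)·f(k+1) − (1)·f(k) = k - 1/2.
From deg A=0, deg B=0, deg C=1: d=1.
A polynomial solution: f(k) = -3*k/2.
Certificate R = B(k−1)f/C = -3*k/(2*k - 1) gives s_k = -3**(1 - k)*k.
s_(k+1) − s_k = (2*k - 1)/3**k = t_k.
s_(n+1) = (-n - 1)/3**n and s_(1) = -1, so S(n) = (3**n - n - 1)/3**n.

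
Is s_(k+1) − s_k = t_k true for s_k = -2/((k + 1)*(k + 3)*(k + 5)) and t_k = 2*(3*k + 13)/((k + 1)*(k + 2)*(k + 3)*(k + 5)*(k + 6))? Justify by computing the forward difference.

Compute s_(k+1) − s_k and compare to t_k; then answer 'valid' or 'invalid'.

Invalid: residual 2*(-4*k - 19)/(k**6 + 21*k**5 + 175*k**4 + 735*k**3 + 1624*k**2 + 1764*k + 720) ≠ 0.

s_(k+1) = -2/((k + 2)*(k + 4)*(k + 6))
s_(k+1) − s_k = 6*(k**2 + 7*k + 11)/(k**6 + 21*k**5 + 175*k**4 + 735*k**3 + 1624*k**2 + 1764*k + 720)
(s_(k+1) − s_k) − t_k = 2*(-4*k - 19)/(k**6 + 21*k**5 + 175*k**4 + 735*k**3 + 1624*k**2 + 1764*k + 720)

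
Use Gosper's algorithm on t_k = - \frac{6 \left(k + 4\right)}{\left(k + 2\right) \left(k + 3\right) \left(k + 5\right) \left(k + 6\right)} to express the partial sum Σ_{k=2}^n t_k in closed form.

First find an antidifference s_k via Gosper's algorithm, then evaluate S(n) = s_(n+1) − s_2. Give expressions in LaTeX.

S(n) = \frac{3 \left(- n^{2} - 9 n + 10\right)}{28 \left(n^{2} + 9 n + 18\right)}

Step 1: r(k) = (k + 2)*(k + 5)**2/((k + 4)**2*(k + 7)).
Normal form (A,B,C) = (k + 2, k + 7, k**2 + 8*k + 16).
Solve (k + 2)·f(k+1) − (k + 6)·f(k) = k**2 + 8*k + 16.
d = 4 from the (1,1,2) case.
Solving with deg f ≤ 4: f(k) = k*(k + 3)*(k + 4)*(k + 7)/20.
R(k) = B(k−1)·f(k)/C(k) = k*(k + 3)*(k + 6)*(k + 7)/(20*(k + 4)); s_k = R·t_k = 3*k*(-k - 7)/(10*(k**2 + 7*k + 10)).
Verify: 6*(-k - 4)/(k**4 + 16*k**3 + 91*k**2 + 216*k + 180) matches t_k.
Telescope: S(n) = s_(n+1) − s_(2) = 3*(-n**2 - 9*n - 8)/(10*(n**2 + 9*n + 18)) − (-27/140) = 3*(-n**2 - 9*n + 10)/(28*(n**2 + 9*n + 18)).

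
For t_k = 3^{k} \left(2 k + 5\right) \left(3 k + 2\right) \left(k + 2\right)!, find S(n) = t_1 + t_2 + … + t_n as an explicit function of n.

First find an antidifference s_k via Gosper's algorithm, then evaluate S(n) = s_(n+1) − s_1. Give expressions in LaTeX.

Ratio r(k) = 3*(k + 3)*(2*k + 7)*(3*k + 5)/((2*k + 5)*(3*k + 2)).
Gosper form: A/B · C(k+1)/C(k) with A=3*k + 9, B=1, C=k**2 + 19*k/6 + 5/3.
f must satisfy (3*k + 9)·f(k+1) − (1)·f(k) = k**2 + 19*k/6 + 5/3.
d = 1 from the (1,0,2) case.
A polynomial solution: f(k) = (2*k - 1)/6.
So s_k = (B(k−1)f/C)·t_k = ((2*k - 1)/((2*k + 5)*(3*k + 2)))·t_k = 3**k*(2*k - 1)*factorial(k + 2).
Δs = 3**k*(2*k + 5)*(3*k + 2)*factorial(k + 2), as required.
Evaluate: s_(n+1) = 3**(n + 1)*(2*n + 1)*factorial(n + 3); subtract s_(1) = 18 ⇒ S(n) = 6*3**n*n*factorial(n + 3) + 3*3**n*factorial(n + 3) - 18.

S(n) = 6 \cdot 3^{n} n \left(n + 3\right)! + 3 \cdot 3^{n} \left(n + 3\right)! - 18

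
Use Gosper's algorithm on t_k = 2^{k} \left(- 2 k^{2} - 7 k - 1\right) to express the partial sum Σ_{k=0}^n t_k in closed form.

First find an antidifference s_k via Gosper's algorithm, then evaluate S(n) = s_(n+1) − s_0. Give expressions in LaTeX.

Ratio r(k) = 2*(2*k**2 + 11*k + 10)/(2*k**2 + 7*k + 1).
A = 2, B = 1, C = k**2 + 7*k/2 + 1/2.
Need (2)·f(k+1) − (1)·f(k) = k**2 + 7*k/2 + 1/2.
d = 2 from the (0,0,2) case.
A polynomial solution: f(k) = (k - 1)*(2*k + 1)/2.
So s_k = (B(k−1)f/C)·t_k = ((k - 1)*(2*k + 1)/(2*k**2 + 7*k + 1))·t_k = 2**k*(-2*k**2 + k + 1).
Δs = 2**k*(-2*k**2 - 7*k - 1), as required.
Evaluate: s_(n+1) = 2**(n + 1)*n*(-2*n - 3); subtract s_(0) = 1 ⇒ S(n) = -4*2**n*n**2 - 6*2**n*n - 1.

S(n) = - 4 \cdot 2^{n} n^{2} - 6 \cdot 2^{n} n - 1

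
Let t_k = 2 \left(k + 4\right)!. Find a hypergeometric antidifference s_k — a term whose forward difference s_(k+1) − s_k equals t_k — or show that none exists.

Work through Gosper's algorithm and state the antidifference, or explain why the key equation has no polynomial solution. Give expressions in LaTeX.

not Gosper-summable; s_k does not exist

Compute t_(k+1)/t_k: get k + 5.
Gosper form: A/B · C(k+1)/C(k) with A=k + 5, B=1, C=1.
Solve (k + 5)·f(k+1) − (1)·f(k) = 1.
d = -1 from the (1,0,0) case.
Negative degree bound (-1): no f exists, t_k not Gosper-summable.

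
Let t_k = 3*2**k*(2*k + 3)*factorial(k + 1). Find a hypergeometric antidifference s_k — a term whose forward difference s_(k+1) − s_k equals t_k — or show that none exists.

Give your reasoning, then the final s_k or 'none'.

Step 1: r(k) = 2*(k + 2)*(2*k + 5)/(2*k + 3).
Normal form (A,B,C) = (2*k + 4, 1, k + 3/2).
Need (2*k + 4)·f(k+1) − (1)·f(k) = k + 3/2.
Bound: deg f ≤ 0.
Coefficient equations give f(k) = 1/2.
Certificate R = B(k−1)f/C = 1/(2*k + 3) gives s_k = 3*2**k*factorial(k + 1).
Δs = 3*2**k*(2*k + 3)*factorial(k + 1), as required.

s_k = 3*2**k*factorial(k + 1)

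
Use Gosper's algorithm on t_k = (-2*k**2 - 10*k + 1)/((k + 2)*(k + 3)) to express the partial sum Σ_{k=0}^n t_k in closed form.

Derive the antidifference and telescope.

r(k) = (k + 2)*(10*k + 2*(k + 1)**2 + 9)/((k + 4)*(2*k**2 + 10*k - 1)) after simplifying.
Normal form (A,B,C) = (k + 2, k + 4, k**2 + 5*k - 1/2).
f must satisfy (k + 2)·f(k+1) − (k + 3)·f(k) = k**2 + 5*k - 1/2.
Bound: deg f ≤ 2.
Match coefficients ⇒ f(k) = k*(4*k - 5)/4.
So s_k = (B(k−1)f/C)·t_k = (k*(k + 3)*(4*k - 5)/(2*(2*k**2 + 10*k - 1)))·t_k = k*(5 - 4*k)/(2*(k + 2)).
Δs = (-2*k**2 - 10*k + 1)/(k**2 + 5*k + 6), as required.
Telescope: S(n) = s_(n+1) − s_(0) = (-4*n**2 - 3*n + 1)/(2*(n + 3)) − (0) = (-4*n**2 - 3*n + 1)/(2*(n + 3)).

S(n) = (-4*n**2 - 3*n + 1)/(2*(n + 3))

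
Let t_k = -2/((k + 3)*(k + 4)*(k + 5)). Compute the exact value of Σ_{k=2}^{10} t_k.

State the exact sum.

r(k) = (k + 3)/(k + 6) after simplifying.
Normal form (A,B,C) = (k + 3, k + 6, 1).
Need (k + 3)·f(k+1) − (k + 5)·f(k) = 1.
d = 2 from the (1,1,0) case.
Solve for f: f(k) = k*(k + 7)/24 (degree 2 ≤ 2).
R(k) = B(k−1)·f(k)/C(k) = k*(k + 5)*(k + 7)/24; s_k = R·t_k = k*(-k - 7)/(12*(k + 3)*(k + 4)).
Δs = -2/(k**3 + 12*k**2 + 47*k + 60), as required.
Σ_(k=2)^(10) t_k = s_(11) − s_(2) = -11/140 − (-1/20) = -1/35.

Σ = -1/35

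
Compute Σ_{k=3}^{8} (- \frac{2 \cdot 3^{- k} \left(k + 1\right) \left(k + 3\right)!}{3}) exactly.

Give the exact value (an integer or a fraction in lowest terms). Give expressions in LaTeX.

Step 1: r(k) = (k + 2)*(k + 4)/(3*(k + 1)).
Take A(k)=k/3 + 4/3, B(k)=1, C(k)=k + 1.
f must satisfy (k/3 + 4/3)·f(k+1) − (1)·f(k) = k + 1.
From deg A=1, deg B=0, deg C=1: d=0.
A polynomial solution: f(k) = 3.
R(k) = B(k−1)·f(k)/C(k) = 3/(k + 1); s_k = R·t_k = -2*factorial(k + 3)/3**k.
s_(k+1) − s_k = -2*(k + 1)*factorial(k + 3)/(3*3**k) = t_k.
Sum = s_(9) − s_(3); s_(9) = -3942400/81, s_(3) = -160/3 ⇒ -3938080/81.

Σ = -3938080/81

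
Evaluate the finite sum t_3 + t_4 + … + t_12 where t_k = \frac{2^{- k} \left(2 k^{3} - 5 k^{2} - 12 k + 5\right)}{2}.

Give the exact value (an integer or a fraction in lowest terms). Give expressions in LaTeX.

Ratio r(k) = (2*k**3 + k**2 - 16*k - 10)/(2*(2*k**3 - 5*k**2 - 12*k + 5)).
Gosper form: A/B · C(k+1)/C(k) with A=1/2, B=1, C=k**3 - 5*k**2/2 - 6*k + 5/2.
Key eq: (1/2)·f(k+1) = (1)·f(k) + (k**3 - 5*k**2/2 - 6*k + 5/2).
Degrees (0,0,3) ⇒ d ≤ 3.
Solve for f: f(k) = -(k + 2)*(2*k**2 - 3*k + 2) (degree 3 ≤ 3).
R(k) = B(k−1)·f(k)/C(k) = -2*(k + 2)*(2*k**2 - 3*k + 2)/(2*k**3 - 5*k**2 - 12*k + 5); s_k = R·t_k = (-2*k**3 - k**2 + 4*k - 4)/2**k.
Δs = (2*k**3 - 5*k**2 - 12*k + 5)/(2*2**k), as required.
Telescoping: Σ = s_(13) − s_(3) = -4515/8192 − (-55/8) = 51805/8192.

Σ = 51805/8192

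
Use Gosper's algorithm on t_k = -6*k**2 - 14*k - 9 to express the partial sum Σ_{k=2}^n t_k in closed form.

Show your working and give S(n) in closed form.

S(n) = -2*n**3 - 10*n**2 - 17*n + 29

t_(k+1)/t_k = (6*k**2 + 26*k + 29)/(6*k**2 + 14*k + 9).
A = 1, B = 1, C = k**2 + 7*k/3 + 3/2.
Set up (1)·f(k+1) − (1)·f(k) − (k**2 + 7*k/3 + 3/2) = 0.
d = 3 from the (0,0,2) case.
Coefficient equations give f(k) = k*(2*k**2 + 4*k + 3)/6.
Then R = B(k−1)f/C = k*(2*k**2 + 4*k + 3)/(6*k**2 + 14*k + 9), so s_k = R(k)·t_k = k*(-2*k**2 - 4*k - 3).
Verify: -6*k**2 - 14*k - 9 matches t_k.
Telescope: S(n) = s_(n+1) − s_(2) = -2*n**3 - 10*n**2 - 17*n - 9 − (-38) = -2*n**3 - 10*n**2 - 17*n + 29.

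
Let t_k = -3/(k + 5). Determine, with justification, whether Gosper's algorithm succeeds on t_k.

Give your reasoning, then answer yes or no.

Ratio r(k) = (k + 5)/(k + 6).
Take A(k)=k + 5, B(k)=k + 6, C(k)=1.
Key eq: (k + 5)·f(k+1) = (k + 5)·f(k) + (1).
deg f ≤ 0 (via 1,1,0).
Put f(k) = c0: A·f(k+1) − B(k−1)·f(k) − C = -1; need -1 = 0 — inconsistent ⇒ no f, not summable.

No — key equation has no polynomial f.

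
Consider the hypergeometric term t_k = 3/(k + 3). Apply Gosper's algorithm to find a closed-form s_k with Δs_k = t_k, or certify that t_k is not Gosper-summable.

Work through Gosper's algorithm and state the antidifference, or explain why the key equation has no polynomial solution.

no hypergeometric antidifference exists

The ratio is (k + 3)/(k + 4).
Factor: A=k + 3; B=k + 4; C=1.
Solve (k + 3)·f(k+1) − (k + 3)·f(k) = 1.
Degrees (1,1,0) ⇒ d ≤ 0.
f = c0 ⇒ A·f(k+1) − B(k−1)·f(k) − C = -1. The system {-1 = 0} is inconsistent; no antidifference.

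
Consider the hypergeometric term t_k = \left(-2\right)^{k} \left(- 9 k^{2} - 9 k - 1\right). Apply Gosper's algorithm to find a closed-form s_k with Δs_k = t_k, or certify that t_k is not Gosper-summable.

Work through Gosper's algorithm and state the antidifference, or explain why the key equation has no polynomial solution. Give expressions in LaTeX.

Compute t_(k+1)/t_k: get 2*(-9*k**2 - 27*k - 19)/(9*k**2 + 9*k + 1).
Factor: A=-2; B=1; C=k**2 + k + 1/9.
Key eq: (-2)·f(k+1) = (1)·f(k) + (k**2 + k + 1/9).
Degrees (0,0,2) ⇒ d ≤ 2.
Solve for f: f(k) = -(3*k**2 - k - 1)/9 (degree 2 ≤ 2).
So s_k = (B(k−1)f/C)·t_k = (-(3*k**2 - k - 1)/(9*k**2 + 9*k + 1))·t_k = (-2)**k*(3*k**2 - k - 1).
Δs = (-2)**k*(-9*k**2 - 9*k - 1), as required.

s_k = \left(-2\right)^{k} \left(3 k^{2} - k - 1\right)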